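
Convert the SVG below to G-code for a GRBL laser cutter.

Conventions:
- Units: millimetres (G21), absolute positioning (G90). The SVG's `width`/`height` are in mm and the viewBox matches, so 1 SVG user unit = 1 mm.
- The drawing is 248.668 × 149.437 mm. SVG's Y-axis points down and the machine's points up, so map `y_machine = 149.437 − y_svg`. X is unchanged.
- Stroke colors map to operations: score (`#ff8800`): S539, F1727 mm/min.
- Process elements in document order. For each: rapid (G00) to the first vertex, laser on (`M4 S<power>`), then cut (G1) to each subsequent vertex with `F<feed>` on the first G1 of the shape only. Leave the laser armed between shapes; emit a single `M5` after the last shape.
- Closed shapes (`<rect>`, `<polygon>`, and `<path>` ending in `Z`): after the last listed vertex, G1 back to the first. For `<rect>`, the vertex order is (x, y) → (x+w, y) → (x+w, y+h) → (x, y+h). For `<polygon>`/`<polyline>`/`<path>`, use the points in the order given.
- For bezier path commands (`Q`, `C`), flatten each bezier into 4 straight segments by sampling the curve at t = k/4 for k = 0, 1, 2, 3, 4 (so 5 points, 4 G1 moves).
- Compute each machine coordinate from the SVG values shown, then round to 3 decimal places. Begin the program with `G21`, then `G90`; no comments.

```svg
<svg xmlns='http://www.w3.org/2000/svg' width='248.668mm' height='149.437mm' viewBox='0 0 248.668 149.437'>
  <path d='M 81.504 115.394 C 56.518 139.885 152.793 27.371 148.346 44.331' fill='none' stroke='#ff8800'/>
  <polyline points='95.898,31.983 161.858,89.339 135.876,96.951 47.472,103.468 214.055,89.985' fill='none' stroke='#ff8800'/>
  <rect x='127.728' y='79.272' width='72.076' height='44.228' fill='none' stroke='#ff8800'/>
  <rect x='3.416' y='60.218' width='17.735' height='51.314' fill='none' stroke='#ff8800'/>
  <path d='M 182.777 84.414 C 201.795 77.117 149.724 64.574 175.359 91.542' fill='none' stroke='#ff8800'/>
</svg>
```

viewBox `0 0 248.668 149.437` with mm width/height → 1 unit = 1 mm. Flip: y_m = 149.437 − y_svg.

**Shape 1** — `<path>` cubic bezier, stroke `#ff8800` → score (S539, F1727). Control points (SVG): P0=(81.504,115.394), P1=(56.518,139.885), P2=(152.793,27.371), P3=(148.346,44.331); sampled at t=k/4. Machine vertices: (81.504,34.043) → (82.032,37.199) → (107.223,66.750) → (136.264,97.713) → (148.346,105.106). Open path.

**Shape 2** — `<polyline>` open polyline, stroke `#ff8800` → score (S539, F1727). Machine vertices: (95.898,117.454) → (161.858,60.098) → (135.876,52.486) → (47.472,45.969) → (214.055,59.452). Open path.

**Shape 3** — `<rect>` rectangle, stroke `#ff8800` → score (S539, F1727). Machine vertices: (127.728,70.165) → (199.804,70.165) → (199.804,25.937) → (127.728,25.937) → (127.728,70.165). Closed: final G1 returns to the first vertex.

**Shape 4** — `<rect>` rectangle, stroke `#ff8800` → score (S539, F1727). Machine vertices: (3.416,89.219) → (21.151,89.219) → (21.151,37.905) → (3.416,37.905) → (3.416,89.219). Closed: final G1 returns to the first vertex.

**Shape 5** — `<path>` cubic bezier, stroke `#ff8800` → score (S539, F1727). Control points (SVG): P0=(182.777,84.414), P1=(201.795,77.117), P2=(149.724,64.574), P3=(175.359,91.542); sampled at t=k/4. Machine vertices: (182.777,65.023) → (186.036,70.780) → (176.587,74.308) → (168.378,71.412) → (175.359,57.895). Open path.

G21
G90
G00 X81.504 Y34.043
M4 S539
G1 X82.032 Y37.199 F1727
G1 X107.223 Y66.750
G1 X136.264 Y97.713
G1 X148.346 Y105.106
G00 X95.898 Y117.454
M4 S539
G1 X161.858 Y60.098 F1727
G1 X135.876 Y52.486
G1 X47.472 Y45.969
G1 X214.055 Y59.452
G00 X127.728 Y70.165
M4 S539
G1 X199.804 Y70.165 F1727
G1 X199.804 Y25.937
G1 X127.728 Y25.937
G1 X127.728 Y70.165
G00 X3.416 Y89.219
M4 S539
G1 X21.151 Y89.219 F1727
G1 X21.151 Y37.905
G1 X3.416 Y37.905
G1 X3.416 Y89.219
G00 X182.777 Y65.023
M4 S539
G1 X186.036 Y70.780 F1727
G1 X176.587 Y74.308
G1 X168.378 Y71.412
G1 X175.359 Y57.895
M5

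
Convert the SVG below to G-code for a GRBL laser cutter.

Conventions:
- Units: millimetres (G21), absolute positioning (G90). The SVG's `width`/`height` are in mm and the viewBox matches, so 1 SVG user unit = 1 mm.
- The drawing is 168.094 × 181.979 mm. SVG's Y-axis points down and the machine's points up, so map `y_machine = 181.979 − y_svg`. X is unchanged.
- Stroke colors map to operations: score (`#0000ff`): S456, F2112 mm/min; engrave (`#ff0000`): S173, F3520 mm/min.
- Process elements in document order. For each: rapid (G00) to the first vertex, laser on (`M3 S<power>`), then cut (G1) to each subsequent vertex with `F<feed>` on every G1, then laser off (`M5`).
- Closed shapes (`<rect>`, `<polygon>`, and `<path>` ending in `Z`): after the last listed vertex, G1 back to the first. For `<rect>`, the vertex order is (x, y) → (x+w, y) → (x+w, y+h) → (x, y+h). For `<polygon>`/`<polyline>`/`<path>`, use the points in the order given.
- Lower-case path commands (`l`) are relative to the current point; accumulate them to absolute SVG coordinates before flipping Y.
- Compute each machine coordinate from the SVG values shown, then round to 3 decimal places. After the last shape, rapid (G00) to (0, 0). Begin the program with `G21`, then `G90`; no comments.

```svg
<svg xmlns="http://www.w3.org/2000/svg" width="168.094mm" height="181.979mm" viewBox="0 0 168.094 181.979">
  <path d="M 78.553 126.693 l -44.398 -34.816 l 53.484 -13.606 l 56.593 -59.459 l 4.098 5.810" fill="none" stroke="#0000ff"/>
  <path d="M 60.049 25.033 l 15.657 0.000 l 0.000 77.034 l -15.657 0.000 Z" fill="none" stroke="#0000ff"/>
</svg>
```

viewBox `0 0 168.094 181.979` with mm width/height → 1 unit = 1 mm. Flip: y_m = 181.979 − y_svg.

**Shape 1** — `<path>` open polyline, stroke `#0000ff` → score (S456, F2112). Machine vertices: (78.553,55.286) → (34.155,90.102) → (87.639,103.708) → (144.232,163.167) → (148.330,157.357). Open path.

**Shape 2** — `<path>` rectangle, stroke `#0000ff` → score (S456, F2112). Machine vertices: (60.049,156.946) → (75.706,156.946) → (75.706,79.912) → (60.049,79.912) → (60.049,156.946). Closed: final G1 returns to the first vertex.

G21
G90
G00 X78.553 Y55.286
M3 S456
G1 X34.155 Y90.102 F2112
G1 X87.639 Y103.708 F2112
G1 X144.232 Y163.167 F2112
G1 X148.330 Y157.357 F2112
M5
G00 X60.049 Y156.946
M3 S456
G1 X75.706 Y156.946 F2112
G1 X75.706 Y79.912 F2112
G1 X60.049 Y79.912 F2112
G1 X60.049 Y156.946 F2112
M5
G00 X0.000 Y0.000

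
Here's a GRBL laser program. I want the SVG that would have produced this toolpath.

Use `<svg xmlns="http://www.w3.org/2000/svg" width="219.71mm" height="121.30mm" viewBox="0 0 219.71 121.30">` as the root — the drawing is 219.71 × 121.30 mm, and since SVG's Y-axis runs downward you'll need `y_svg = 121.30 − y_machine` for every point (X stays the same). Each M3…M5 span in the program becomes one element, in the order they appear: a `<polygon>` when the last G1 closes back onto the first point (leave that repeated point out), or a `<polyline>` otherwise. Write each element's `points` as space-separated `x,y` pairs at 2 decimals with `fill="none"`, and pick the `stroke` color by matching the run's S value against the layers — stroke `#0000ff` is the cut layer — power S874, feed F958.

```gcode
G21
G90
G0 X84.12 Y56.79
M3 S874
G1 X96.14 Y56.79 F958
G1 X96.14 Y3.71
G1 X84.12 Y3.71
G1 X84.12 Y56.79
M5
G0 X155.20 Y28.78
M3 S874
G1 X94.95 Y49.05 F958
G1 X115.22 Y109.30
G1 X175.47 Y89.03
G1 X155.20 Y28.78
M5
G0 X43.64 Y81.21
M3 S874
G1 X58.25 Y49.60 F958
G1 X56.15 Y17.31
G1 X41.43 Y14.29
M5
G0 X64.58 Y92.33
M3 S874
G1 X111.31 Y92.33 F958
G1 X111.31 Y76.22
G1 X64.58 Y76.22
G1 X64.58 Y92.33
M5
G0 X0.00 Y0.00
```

Machine Y-up, SVG Y-down with viewBox height 121.30, so y_svg = 121.30 − y_machine; X carries over. Every run uses S874, so all elements get stroke `#0000ff` (cut).

Run 1: The run returns to its start, so emit a `<polygon>` with points (Y-flipped): 84.12,64.51 96.14,64.51 96.14,117.59 84.12,117.59.

Run 2: The run returns to its start, so emit a `<polygon>` with points (Y-flipped): 155.20,92.52 94.95,72.25 115.22,12.00 175.47,32.27.

Run 3: The run is open, so emit a `<polyline>` with points (Y-flipped): 43.64,40.09 58.25,71.70 56.15,103.99 41.43,107.01.

Run 4: The run returns to its start, so emit a `<polygon>` with points (Y-flipped): 64.58,28.97 111.31,28.97 111.31,45.08 64.58,45.08.

<svg xmlns="http://www.w3.org/2000/svg" width="219.71mm" height="121.30mm" viewBox="0 0 219.71 121.30">
  <polygon points="84.12,64.51 96.14,64.51 96.14,117.59 84.12,117.59" fill="none" stroke="#0000ff"/>
  <polygon points="155.20,92.52 94.95,72.25 115.22,12.00 175.47,32.27" fill="none" stroke="#0000ff"/>
  <polyline points="43.64,40.09 58.25,71.70 56.15,103.99 41.43,107.01" fill="none" stroke="#0000ff"/>
  <polygon points="64.58,28.97 111.31,28.97 111.31,45.08 64.58,45.08" fill="none" stroke="#0000ff"/>
</svg>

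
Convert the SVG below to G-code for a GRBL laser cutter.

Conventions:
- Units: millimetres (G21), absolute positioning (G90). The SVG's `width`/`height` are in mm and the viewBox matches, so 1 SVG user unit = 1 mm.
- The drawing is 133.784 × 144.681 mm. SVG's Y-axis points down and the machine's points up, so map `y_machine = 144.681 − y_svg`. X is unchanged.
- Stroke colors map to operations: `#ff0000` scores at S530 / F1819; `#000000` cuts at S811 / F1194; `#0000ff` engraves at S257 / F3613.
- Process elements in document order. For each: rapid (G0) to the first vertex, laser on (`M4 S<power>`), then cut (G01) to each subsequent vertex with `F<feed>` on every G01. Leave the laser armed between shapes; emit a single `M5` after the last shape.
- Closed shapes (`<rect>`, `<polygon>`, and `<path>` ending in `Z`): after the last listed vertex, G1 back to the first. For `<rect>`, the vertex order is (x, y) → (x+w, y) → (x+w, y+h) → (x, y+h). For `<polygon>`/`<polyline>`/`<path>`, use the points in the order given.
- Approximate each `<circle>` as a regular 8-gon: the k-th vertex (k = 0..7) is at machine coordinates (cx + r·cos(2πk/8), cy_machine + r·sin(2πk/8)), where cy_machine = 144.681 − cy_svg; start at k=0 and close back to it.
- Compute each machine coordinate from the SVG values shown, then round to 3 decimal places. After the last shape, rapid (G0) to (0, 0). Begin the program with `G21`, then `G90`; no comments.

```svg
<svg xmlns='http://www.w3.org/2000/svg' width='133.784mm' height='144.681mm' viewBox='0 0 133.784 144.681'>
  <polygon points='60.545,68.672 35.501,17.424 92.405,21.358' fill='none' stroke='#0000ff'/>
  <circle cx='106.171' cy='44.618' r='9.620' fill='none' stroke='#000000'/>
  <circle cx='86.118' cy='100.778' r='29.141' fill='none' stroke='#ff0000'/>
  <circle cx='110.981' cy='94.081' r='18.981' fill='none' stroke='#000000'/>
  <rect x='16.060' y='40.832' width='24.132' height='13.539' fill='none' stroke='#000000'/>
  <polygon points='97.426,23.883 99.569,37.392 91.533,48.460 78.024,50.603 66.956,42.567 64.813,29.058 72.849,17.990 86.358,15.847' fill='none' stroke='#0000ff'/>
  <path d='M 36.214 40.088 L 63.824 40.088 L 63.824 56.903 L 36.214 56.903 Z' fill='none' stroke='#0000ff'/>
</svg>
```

Since the viewBox matches the mm dimensions, user units are millimetres directly. The only transform is the Y-flip y_m = 144.681 − y_svg.

Shape 1 is a regular polygon drawn with `<polygon>`. Its stroke #0000ff means engrave at S257, F3613. After flipping Y the toolpath is (60.545,76.009) → (35.501,127.257) → (92.405,123.323) → (60.545,76.009), returning to the start.

Shape 2 is a circle drawn with `<circle>`. Its stroke #000000 means cut at S811, F1194. After flipping Y the toolpath is (115.791,100.063) → (112.973,106.865) → (106.171,109.683) → (99.369,106.865) → (96.551,100.063) → (99.369,93.261) → (106.171,90.443) → (112.973,93.261) → (115.791,100.063), returning to the start.

Shape 3 is a circle drawn with `<circle>`. Its stroke #ff0000 means score at S530, F1819. After flipping Y the toolpath is (115.259,43.903) → (106.724,64.509) → (86.118,73.044) → (65.512,64.509) → (56.977,43.903) → (65.512,23.297) → (86.118,14.762) → (106.724,23.297) → (115.259,43.903), returning to the start.

Shape 4 is a circle drawn with `<circle>`. Its stroke #000000 means cut at S811, F1194. After flipping Y the toolpath is (129.962,50.600) → (124.403,64.022) → (110.981,69.581) → (97.559,64.022) → (92.000,50.600) → (97.559,37.178) → (110.981,31.619) → (124.403,37.178) → (129.962,50.600), returning to the start.

Shape 5 is a rectangle drawn with `<rect>`. Its stroke #000000 means cut at S811, F1194. After flipping Y the toolpath is (16.060,103.849) → (40.192,103.849) → (40.192,90.310) → (16.060,90.310) → (16.060,103.849), returning to the start.

Shape 6 is a regular polygon drawn with `<polygon>`. Its stroke #0000ff means engrave at S257, F3613. After flipping Y the toolpath is (97.426,120.798) → (99.569,107.289) → (91.533,96.221) → (78.024,94.078) → (66.956,102.114) → (64.813,115.623) → (72.849,126.691) → (86.358,128.834) → (97.426,120.798), returning to the start.

Shape 7 is a rectangle drawn with `<path>`. Its stroke #0000ff means engrave at S257, F3613. After flipping Y the toolpath is (36.214,104.593) → (63.824,104.593) → (63.824,87.778) → (36.214,87.778) → (36.214,104.593), returning to the start.

G21
G90
G0 X60.545 Y76.009
M4 S257
G01 X35.501 Y127.257 F3613
G01 X92.405 Y123.323 F3613
G01 X60.545 Y76.009 F3613
G0 X115.791 Y100.063
M4 S811
G01 X112.973 Y106.865 F1194
G01 X106.171 Y109.683 F1194
G01 X99.369 Y106.865 F1194
G01 X96.551 Y100.063 F1194
G01 X99.369 Y93.261 F1194
G01 X106.171 Y90.443 F1194
G01 X112.973 Y93.261 F1194
G01 X115.791 Y100.063 F1194
G0 X115.259 Y43.903
M4 S530
G01 X106.724 Y64.509 F1819
G01 X86.118 Y73.044 F1819
G01 X65.512 Y64.509 F1819
G01 X56.977 Y43.903 F1819
G01 X65.512 Y23.297 F1819
G01 X86.118 Y14.762 F1819
G01 X106.724 Y23.297 F1819
G01 X115.259 Y43.903 F1819
G0 X129.962 Y50.600
M4 S811
G01 X124.403 Y64.022 F1194
G01 X110.981 Y69.581 F1194
G01 X97.559 Y64.022 F1194
G01 X92.000 Y50.600 F1194
G01 X97.559 Y37.178 F1194
G01 X110.981 Y31.619 F1194
G01 X124.403 Y37.178 F1194
G01 X129.962 Y50.600 F1194
G0 X16.060 Y103.849
M4 S811
G01 X40.192 Y103.849 F1194
G01 X40.192 Y90.310 F1194
G01 X16.060 Y90.310 F1194
G01 X16.060 Y103.849 F1194
G0 X97.426 Y120.798
M4 S257
G01 X99.569 Y107.289 F3613
G01 X91.533 Y96.221 F3613
G01 X78.024 Y94.078 F3613
G01 X66.956 Y102.114 F3613
G01 X64.813 Y115.623 F3613
G01 X72.849 Y126.691 F3613
G01 X86.358 Y128.834 F3613
G01 X97.426 Y120.798 F3613
G0 X36.214 Y104.593
M4 S257
G01 X63.824 Y104.593 F3613
G01 X63.824 Y87.778 F3613
G01 X36.214 Y87.778 F3613
G01 X36.214 Y104.593 F3613
M5
G0 X0.000 Y0.000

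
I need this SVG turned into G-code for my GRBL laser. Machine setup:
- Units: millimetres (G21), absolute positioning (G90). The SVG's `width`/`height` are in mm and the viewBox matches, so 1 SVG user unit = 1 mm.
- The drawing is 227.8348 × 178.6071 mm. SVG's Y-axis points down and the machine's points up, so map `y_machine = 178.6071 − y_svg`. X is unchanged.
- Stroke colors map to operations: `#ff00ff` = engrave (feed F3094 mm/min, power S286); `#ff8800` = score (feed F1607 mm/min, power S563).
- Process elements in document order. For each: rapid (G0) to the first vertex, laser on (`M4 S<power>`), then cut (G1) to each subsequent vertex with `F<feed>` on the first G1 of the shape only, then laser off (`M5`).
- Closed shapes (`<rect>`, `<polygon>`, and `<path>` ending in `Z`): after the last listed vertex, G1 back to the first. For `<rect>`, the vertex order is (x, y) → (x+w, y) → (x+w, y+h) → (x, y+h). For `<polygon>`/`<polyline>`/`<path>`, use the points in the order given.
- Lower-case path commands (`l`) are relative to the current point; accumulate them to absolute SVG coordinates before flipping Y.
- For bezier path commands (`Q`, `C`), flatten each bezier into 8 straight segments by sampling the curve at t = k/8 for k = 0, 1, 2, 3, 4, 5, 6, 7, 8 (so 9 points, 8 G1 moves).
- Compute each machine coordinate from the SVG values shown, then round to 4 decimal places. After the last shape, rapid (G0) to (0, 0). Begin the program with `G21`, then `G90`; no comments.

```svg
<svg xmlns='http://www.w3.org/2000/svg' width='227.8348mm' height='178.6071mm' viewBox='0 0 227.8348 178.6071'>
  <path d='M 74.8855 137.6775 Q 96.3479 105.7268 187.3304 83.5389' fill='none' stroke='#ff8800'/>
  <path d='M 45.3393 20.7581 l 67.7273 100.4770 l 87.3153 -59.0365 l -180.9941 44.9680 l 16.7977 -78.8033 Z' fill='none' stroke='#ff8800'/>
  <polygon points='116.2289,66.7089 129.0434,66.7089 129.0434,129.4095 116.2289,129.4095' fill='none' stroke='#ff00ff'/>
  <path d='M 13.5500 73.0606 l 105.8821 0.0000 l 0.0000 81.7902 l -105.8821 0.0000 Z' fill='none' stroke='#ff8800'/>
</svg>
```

G21
G90
G0 X74.8855 Y40.9296
M4 S563
G1 X81.3374 Y48.7647 F1607
G1 X89.9617 Y56.2948
G1 X100.7586 Y63.5197
G1 X113.7279 Y70.4396
G1 X128.8698 Y77.0544
G1 X146.1842 Y83.3641
G1 X165.6710 Y89.3687
G1 X187.3304 Y95.0682
M5
G0 X45.3393 Y157.8490
M4 S563
G1 X113.0666 Y57.3720 F1607
G1 X200.3819 Y116.4085
G1 X19.3878 Y71.4405
G1 X36.1855 Y150.2438
G1 X45.3393 Y157.8490
M5
G0 X116.2289 Y111.8982
M4 S286
G1 X129.0434 Y111.8982 F3094
G1 X129.0434 Y49.1976
G1 X116.2289 Y49.1976
G1 X116.2289 Y111.8982
M5
G0 X13.5500 Y105.5465
M4 S563
G1 X119.4321 Y105.5465 F1607
G1 X119.4321 Y23.7563
G1 X13.5500 Y23.7563
G1 X13.5500 Y105.5465
M5
G0 X0.0000 Y0.0000

viewBox `0 0 227.8348 178.6071` with mm width/height → 1 unit = 1 mm. Flip: y_m = 178.6071 − y_svg.

**Shape 1** — `<path>` quadratic bezier, stroke `#ff8800` → score (S563, F1607). Control points (SVG): P0=(74.8855,137.6775), P1=(96.3479,105.7268), P2=(187.3304,83.5389); sampled at t=k/8. Machine vertices: (74.8855,40.9296) → (81.3374,48.7647) → (89.9617,56.2948) → (100.7586,63.5197) → (113.7279,70.4396) → (128.8698,77.0544) → (146.1842,83.3641) → (165.6710,89.3687) → (187.3304,95.0682). Open path.

**Shape 2** — `<path>` closed polygon, stroke `#ff8800` → score (S563, F1607). Machine vertices: (45.3393,157.8490) → (113.0666,57.3720) → (200.3819,116.4085) → (19.3878,71.4405) → (36.1855,150.2438) → (45.3393,157.8490). Closed: final G1 returns to the first vertex.

**Shape 3** — `<polygon>` rectangle, stroke `#ff00ff` → engrave (S286, F3094). Machine vertices: (116.2289,111.8982) → (129.0434,111.8982) → (129.0434,49.1976) → (116.2289,49.1976) → (116.2289,111.8982). Closed: final G1 returns to the first vertex.

**Shape 4** — `<path>` rectangle, stroke `#ff8800` → score (S563, F1607). Machine vertices: (13.5500,105.5465) → (119.4321,105.5465) → (119.4321,23.7563) → (13.5500,23.7563) → (13.5500,105.5465). Closed: final G1 returns to the first vertex.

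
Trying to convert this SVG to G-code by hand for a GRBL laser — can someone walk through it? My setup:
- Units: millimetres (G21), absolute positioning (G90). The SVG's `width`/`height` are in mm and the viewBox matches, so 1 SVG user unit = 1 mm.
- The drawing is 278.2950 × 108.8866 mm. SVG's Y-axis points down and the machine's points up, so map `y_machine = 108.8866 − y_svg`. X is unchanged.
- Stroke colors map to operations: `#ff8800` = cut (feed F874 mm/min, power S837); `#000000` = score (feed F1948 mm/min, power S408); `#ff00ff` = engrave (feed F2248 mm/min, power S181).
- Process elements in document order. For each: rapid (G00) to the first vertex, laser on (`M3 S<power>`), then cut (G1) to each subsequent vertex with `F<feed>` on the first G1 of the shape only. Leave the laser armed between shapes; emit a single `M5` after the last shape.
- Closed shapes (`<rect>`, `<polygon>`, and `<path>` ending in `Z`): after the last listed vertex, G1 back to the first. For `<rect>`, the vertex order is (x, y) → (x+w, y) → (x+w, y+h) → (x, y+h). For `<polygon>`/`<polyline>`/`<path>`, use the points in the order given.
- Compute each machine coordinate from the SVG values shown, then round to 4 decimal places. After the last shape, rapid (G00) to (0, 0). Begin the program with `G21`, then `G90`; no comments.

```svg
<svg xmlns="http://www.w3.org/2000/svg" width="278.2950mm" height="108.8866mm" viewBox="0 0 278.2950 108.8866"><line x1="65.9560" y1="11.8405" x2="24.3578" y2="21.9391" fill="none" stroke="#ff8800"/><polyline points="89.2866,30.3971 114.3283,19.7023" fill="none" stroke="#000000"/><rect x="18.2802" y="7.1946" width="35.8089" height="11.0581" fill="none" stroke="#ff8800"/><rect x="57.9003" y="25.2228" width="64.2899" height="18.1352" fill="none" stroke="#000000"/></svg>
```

viewBox `0 0 278.2950 108.8866` with mm width/height → 1 unit = 1 mm. Flip: y_m = 108.8866 − y_svg.

**Shape 1** — `<line>` line segment, stroke `#ff8800` → cut (S837, F874). Machine vertices: (65.9560,97.0461) → (24.3578,86.9475). Open path.

**Shape 2** — `<polyline>` line segment, stroke `#000000` → score (S408, F1948). Machine vertices: (89.2866,78.4895) → (114.3283,89.1843). Open path.

**Shape 3** — `<rect>` rectangle, stroke `#ff8800` → cut (S837, F874). Machine vertices: (18.2802,101.6920) → (54.0891,101.6920) → (54.0891,90.6339) → (18.2802,90.6339) → (18.2802,101.6920). Closed: final G1 returns to the first vertex.

**Shape 4** — `<rect>` rectangle, stroke `#000000` → score (S408, F1948). Machine vertices: (57.9003,83.6638) → (122.1902,83.6638) → (122.1902,65.5286) → (57.9003,65.5286) → (57.9003,83.6638). Closed: final G1 returns to the first vertex.

G21
G90
G00 X65.9560 Y97.0461
M3 S837
G1 X24.3578 Y86.9475 F874
G00 X89.2866 Y78.4895
M3 S408
G1 X114.3283 Y89.1843 F1948
G00 X18.2802 Y101.6920
M3 S837
G1 X54.0891 Y101.6920 F874
G1 X54.0891 Y90.6339
G1 X18.2802 Y90.6339
G1 X18.2802 Y101.6920
G00 X57.9003 Y83.6638
M3 S408
G1 X122.1902 Y83.6638 F1948
G1 X122.1902 Y65.5286
G1 X57.9003 Y65.5286
G1 X57.9003 Y83.6638
M5
G00 X0.0000 Y0.0000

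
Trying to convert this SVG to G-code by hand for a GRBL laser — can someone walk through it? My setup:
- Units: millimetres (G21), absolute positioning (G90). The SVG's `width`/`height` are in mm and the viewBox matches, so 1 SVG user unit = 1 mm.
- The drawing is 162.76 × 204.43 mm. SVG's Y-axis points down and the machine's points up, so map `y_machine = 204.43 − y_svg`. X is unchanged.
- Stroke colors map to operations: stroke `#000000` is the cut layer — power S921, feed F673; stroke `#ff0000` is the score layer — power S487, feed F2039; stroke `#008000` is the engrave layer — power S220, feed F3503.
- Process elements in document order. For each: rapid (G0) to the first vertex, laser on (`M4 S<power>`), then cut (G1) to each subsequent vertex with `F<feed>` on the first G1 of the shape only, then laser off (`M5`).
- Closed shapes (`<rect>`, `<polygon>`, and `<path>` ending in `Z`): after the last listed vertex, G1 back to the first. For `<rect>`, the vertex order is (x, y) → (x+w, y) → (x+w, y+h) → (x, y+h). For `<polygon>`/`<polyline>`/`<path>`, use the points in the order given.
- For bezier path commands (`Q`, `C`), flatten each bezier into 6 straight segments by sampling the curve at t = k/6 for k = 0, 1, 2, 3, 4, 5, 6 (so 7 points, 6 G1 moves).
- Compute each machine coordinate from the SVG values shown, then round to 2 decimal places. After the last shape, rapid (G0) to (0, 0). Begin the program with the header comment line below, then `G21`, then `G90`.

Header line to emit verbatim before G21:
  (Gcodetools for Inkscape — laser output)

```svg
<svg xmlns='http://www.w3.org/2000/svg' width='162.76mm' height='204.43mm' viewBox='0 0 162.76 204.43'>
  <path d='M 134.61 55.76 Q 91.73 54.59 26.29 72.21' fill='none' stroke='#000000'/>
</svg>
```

(Gcodetools for Inkscape — laser output)
G21
G90
G0 X134.61 Y148.67
M4 S921
G1 X119.69 Y148.54 F673
G1 X103.52 Y147.36
G1 X86.09 Y145.14
G1 X67.41 Y141.88
G1 X47.48 Y137.57
G1 X26.29 Y132.22
M5
G0 X0.00 Y0.00

1 u = 1 mm; y_m = 204.43 − y.

[1] `<path>` quadratic bezier, #000000→cut S921 F673: (134.61,148.67) → (119.69,148.54) → (103.52,147.36) → (86.09,145.14) → (67.41,141.88) → (47.48,137.57) → (26.29,132.22)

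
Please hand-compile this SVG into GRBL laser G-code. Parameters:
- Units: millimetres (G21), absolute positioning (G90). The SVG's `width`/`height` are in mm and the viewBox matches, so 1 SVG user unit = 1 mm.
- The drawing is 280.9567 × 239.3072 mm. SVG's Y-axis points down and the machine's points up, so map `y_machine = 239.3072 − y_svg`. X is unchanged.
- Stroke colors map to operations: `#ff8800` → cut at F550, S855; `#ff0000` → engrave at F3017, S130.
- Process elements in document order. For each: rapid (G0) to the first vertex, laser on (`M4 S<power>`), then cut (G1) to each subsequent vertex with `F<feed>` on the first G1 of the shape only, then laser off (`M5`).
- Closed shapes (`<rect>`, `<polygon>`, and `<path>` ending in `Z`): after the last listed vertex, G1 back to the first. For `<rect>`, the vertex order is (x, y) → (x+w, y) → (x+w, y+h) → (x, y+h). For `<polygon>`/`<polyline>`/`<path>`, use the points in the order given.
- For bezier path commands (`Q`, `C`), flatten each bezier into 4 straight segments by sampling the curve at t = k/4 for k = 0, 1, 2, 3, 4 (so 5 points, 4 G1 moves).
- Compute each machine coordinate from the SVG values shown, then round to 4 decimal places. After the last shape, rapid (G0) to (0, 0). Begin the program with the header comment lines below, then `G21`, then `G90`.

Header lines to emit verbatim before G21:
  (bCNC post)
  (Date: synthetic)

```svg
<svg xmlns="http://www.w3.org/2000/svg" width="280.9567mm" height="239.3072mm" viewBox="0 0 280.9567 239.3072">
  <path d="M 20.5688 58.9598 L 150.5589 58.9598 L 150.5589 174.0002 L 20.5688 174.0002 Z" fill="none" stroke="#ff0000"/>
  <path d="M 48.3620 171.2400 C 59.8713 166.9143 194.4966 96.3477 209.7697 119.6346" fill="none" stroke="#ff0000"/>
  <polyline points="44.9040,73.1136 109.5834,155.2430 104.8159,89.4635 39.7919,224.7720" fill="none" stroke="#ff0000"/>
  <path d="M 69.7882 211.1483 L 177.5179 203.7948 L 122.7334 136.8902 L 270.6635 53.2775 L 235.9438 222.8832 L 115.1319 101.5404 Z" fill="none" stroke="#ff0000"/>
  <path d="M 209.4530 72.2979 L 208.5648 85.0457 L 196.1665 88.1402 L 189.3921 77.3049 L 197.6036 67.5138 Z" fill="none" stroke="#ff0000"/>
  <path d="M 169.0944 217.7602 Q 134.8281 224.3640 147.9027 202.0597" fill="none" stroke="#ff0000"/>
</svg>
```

(bCNC post)
(Date: synthetic)
G21
G90
G0 X20.5688 Y180.3474
M4 S130
G1 X150.5589 Y180.3474 F3017
G1 X150.5589 Y65.3070
G1 X20.5688 Y65.3070
G1 X20.5688 Y180.3474
M5
G0 X48.3620 Y68.0672
M4 S130
G1 X76.2897 Y81.2302 F3017
G1 X127.6544 Y104.2246
G1 X179.7249 Y122.0417
G1 X209.7697 Y119.6726
M5
G0 X44.9040 Y166.1936
M4 S130
G1 X109.5834 Y84.0642 F3017
G1 X104.8159 Y149.8437
G1 X39.7919 Y14.5352
M5
G0 X69.7882 Y28.1589
M4 S130
G1 X177.5179 Y35.5124 F3017
G1 X122.7334 Y102.4170
G1 X270.6635 Y186.0297
G1 X235.9438 Y16.4240
G1 X115.1319 Y137.7668
G1 X69.7882 Y28.1589
M5
G0 X209.4530 Y167.0093
M4 S130
G1 X208.5648 Y154.2615 F3017
G1 X196.1665 Y151.1670
G1 X189.3921 Y162.0023
G1 X197.6036 Y171.7934
G1 X209.4530 Y167.0093
M5
G0 X169.0944 Y21.5470
M4 S130
G1 X154.9201 Y20.0519 F3017
G1 X146.6633 Y22.1702
G1 X144.3242 Y27.9021
G1 X147.9027 Y37.2475
M5
G0 X0.0000 Y0.0000

viewBox `0 0 280.9567 239.3072` with mm width/height → 1 unit = 1 mm. Flip: y_m = 239.3072 − y_svg.

**Shape 1** — `<path>` rectangle, stroke `#ff0000` → engrave (S130, F3017). Machine vertices: (20.5688,180.3474) → (150.5589,180.3474) → (150.5589,65.3070) → (20.5688,65.3070) → (20.5688,180.3474). Closed: final G1 returns to the first vertex.

**Shape 2** — `<path>` cubic bezier, stroke `#ff0000` → engrave (S130, F3017). Control points (SVG): P0=(48.3620,171.2400), P1=(59.8713,166.9143), P2=(194.4966,96.3477), P3=(209.7697,119.6346); sampled at t=k/4. Machine vertices: (48.3620,68.0672) → (76.2897,81.2302) → (127.6544,104.2246) → (179.7249,122.0417) → (209.7697,119.6726). Open path.

**Shape 3** — `<polyline>` open polyline, stroke `#ff0000` → engrave (S130, F3017). Machine vertices: (44.9040,166.1936) → (109.5834,84.0642) → (104.8159,149.8437) → (39.7919,14.5352). Open path.

**Shape 4** — `<path>` closed polygon, stroke `#ff0000` → engrave (S130, F3017). Machine vertices: (69.7882,28.1589) → (177.5179,35.5124) → (122.7334,102.4170) → (270.6635,186.0297) → (235.9438,16.4240) → (115.1319,137.7668) → (69.7882,28.1589). Closed: final G1 returns to the first vertex.

**Shape 5** — `<path>` regular polygon, stroke `#ff0000` → engrave (S130, F3017). Machine vertices: (209.4530,167.0093) → (208.5648,154.2615) → (196.1665,151.1670) → (189.3921,162.0023) → (197.6036,171.7934) → (209.4530,167.0093). Closed: final G1 returns to the first vertex.

**Shape 6** — `<path>` quadratic bezier, stroke `#ff0000` → engrave (S130, F3017). Control points (SVG): P0=(169.0944,217.7602), P1=(134.8281,224.3640), P2=(147.9027,202.0597); sampled at t=k/4. Machine vertices: (169.0944,21.5470) → (154.9201,20.0519) → (146.6633,22.1702) → (144.3242,27.9021) → (147.9027,37.2475). Open path.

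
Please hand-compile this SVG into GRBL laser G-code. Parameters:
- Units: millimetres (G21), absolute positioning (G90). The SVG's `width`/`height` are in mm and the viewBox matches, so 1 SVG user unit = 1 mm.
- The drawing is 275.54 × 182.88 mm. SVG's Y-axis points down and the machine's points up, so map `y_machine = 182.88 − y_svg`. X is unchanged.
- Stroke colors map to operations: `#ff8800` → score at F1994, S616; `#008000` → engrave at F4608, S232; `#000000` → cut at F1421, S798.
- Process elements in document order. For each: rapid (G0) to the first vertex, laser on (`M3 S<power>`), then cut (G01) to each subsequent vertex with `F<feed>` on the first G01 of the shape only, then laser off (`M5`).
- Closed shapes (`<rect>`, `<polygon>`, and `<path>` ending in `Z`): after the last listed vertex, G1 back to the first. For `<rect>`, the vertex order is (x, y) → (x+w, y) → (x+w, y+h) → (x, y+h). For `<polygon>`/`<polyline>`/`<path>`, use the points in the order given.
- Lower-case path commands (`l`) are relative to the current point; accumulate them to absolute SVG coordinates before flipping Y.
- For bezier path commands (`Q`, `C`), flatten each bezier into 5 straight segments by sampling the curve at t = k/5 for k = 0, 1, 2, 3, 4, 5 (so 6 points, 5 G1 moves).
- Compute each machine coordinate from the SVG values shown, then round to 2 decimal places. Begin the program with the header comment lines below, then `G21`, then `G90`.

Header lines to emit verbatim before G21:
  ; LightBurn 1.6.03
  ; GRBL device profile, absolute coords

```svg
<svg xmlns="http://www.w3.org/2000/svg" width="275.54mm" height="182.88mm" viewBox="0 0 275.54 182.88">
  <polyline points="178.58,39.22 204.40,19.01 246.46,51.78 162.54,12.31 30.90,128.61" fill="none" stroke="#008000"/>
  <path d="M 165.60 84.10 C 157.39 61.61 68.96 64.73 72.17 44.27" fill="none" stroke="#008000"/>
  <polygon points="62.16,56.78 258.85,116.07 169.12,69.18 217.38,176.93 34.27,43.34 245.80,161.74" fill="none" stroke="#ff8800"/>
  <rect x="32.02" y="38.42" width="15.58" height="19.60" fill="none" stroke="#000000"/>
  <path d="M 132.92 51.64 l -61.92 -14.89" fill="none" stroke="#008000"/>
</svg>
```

Since the viewBox matches the mm dimensions, user units are millimetres directly. The only transform is the Y-flip y_m = 182.88 − y_svg.

Shape 1 is a open polyline drawn with `<polyline>`. Its stroke #008000 means engrave at S232, F4608. After flipping Y the toolpath is (178.58,143.66) → (204.40,163.87) → (246.46,131.10) → (162.54,170.57) → (30.90,54.27).

Shape 2 is a cubic bezier drawn with `<path>`. Its stroke #008000 means engrave at S232, F4608. After flipping Y the toolpath is (165.60,98.78) → (152.42,109.59) → (128.24,116.62) → (101.31,122.23) → (79.87,128.77) → (72.17,138.61).

Shape 3 is a closed polygon drawn with `<polygon>`. Its stroke #ff8800 means score at S616, F1994. After flipping Y the toolpath is (62.16,126.10) → (258.85,66.81) → (169.12,113.70) → (217.38,5.95) → (34.27,139.54) → (245.80,21.14) → (62.16,126.10), returning to the start.

Shape 4 is a rectangle drawn with `<rect>`. Its stroke #000000 means cut at S798, F1421. After flipping Y the toolpath is (32.02,144.46) → (47.60,144.46) → (47.60,124.86) → (32.02,124.86) → (32.02,144.46), returning to the start.

Shape 5 is a line segment drawn with `<path>`. Its stroke #008000 means engrave at S232, F4608. After flipping Y the toolpath is (132.92,131.24) → (71.00,146.13).

; LightBurn 1.6.03
; GRBL device profile, absolute coords
G21
G90
G0 X178.58 Y143.66
M3 S232
G01 X204.40 Y163.87 F4608
G01 X246.46 Y131.10
G01 X162.54 Y170.57
G01 X30.90 Y54.27
M5
G0 X165.60 Y98.78
M3 S232
G01 X152.42 Y109.59 F4608
G01 X128.24 Y116.62
G01 X101.31 Y122.23
G01 X79.87 Y128.77
G01 X72.17 Y138.61
M5
G0 X62.16 Y126.10
M3 S616
G01 X258.85 Y66.81 F1994
G01 X169.12 Y113.70
G01 X217.38 Y5.95
G01 X34.27 Y139.54
G01 X245.80 Y21.14
G01 X62.16 Y126.10
M5
G0 X32.02 Y144.46
M3 S798
G01 X47.60 Y144.46 F1421
G01 X47.60 Y124.86
G01 X32.02 Y124.86
G01 X32.02 Y144.46
M5
G0 X132.92 Y131.24
M3 S232
G01 X71.00 Y146.13 F4608
M5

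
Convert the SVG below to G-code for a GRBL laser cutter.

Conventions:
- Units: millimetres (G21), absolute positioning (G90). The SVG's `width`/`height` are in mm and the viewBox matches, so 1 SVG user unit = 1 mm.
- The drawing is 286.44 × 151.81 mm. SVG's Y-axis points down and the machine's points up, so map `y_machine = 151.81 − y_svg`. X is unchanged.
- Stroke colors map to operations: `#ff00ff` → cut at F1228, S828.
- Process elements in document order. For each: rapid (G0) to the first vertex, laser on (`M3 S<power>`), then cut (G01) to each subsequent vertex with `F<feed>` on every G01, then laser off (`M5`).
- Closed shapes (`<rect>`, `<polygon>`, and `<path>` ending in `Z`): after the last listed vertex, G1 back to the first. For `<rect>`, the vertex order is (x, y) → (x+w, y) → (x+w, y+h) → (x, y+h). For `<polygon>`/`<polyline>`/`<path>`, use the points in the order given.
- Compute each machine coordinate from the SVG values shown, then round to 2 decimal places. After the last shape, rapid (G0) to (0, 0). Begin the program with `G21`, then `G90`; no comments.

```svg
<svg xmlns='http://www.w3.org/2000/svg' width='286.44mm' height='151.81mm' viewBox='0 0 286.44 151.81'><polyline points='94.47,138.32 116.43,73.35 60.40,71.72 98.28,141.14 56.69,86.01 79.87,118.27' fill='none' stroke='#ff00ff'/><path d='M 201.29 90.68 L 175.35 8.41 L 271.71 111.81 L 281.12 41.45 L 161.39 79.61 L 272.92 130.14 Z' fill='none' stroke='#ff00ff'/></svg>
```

G21
G90
G0 X94.47 Y13.49
M3 S828
G01 X116.43 Y78.46 F1228
G01 X60.40 Y80.09 F1228
G01 X98.28 Y10.67 F1228
G01 X56.69 Y65.80 F1228
G01 X79.87 Y33.54 F1228
M5
G0 X201.29 Y61.13
M3 S828
G01 X175.35 Y143.40 F1228
G01 X271.71 Y40.00 F1228
G01 X281.12 Y110.36 F1228
G01 X161.39 Y72.20 F1228
G01 X272.92 Y21.67 F1228
G01 X201.29 Y61.13 F1228
M5
G0 X0.00 Y0.00

1 u = 1 mm; y_m = 151.81 − y.

[1] `<polyline>` open polyline, #ff00ff→cut S828 F1228: (94.47,13.49) → (116.43,78.46) → (60.40,80.09) → (98.28,10.67) → (56.69,65.80) → (79.87,33.54)

[2] `<path>` closed polygon, #ff00ff→cut S828 F1228: (201.29,61.13) → (175.35,143.40) → (271.71,40.00) → (281.12,110.36) → (161.39,72.20) → (272.92,21.67) → (201.29,61.13) (closed)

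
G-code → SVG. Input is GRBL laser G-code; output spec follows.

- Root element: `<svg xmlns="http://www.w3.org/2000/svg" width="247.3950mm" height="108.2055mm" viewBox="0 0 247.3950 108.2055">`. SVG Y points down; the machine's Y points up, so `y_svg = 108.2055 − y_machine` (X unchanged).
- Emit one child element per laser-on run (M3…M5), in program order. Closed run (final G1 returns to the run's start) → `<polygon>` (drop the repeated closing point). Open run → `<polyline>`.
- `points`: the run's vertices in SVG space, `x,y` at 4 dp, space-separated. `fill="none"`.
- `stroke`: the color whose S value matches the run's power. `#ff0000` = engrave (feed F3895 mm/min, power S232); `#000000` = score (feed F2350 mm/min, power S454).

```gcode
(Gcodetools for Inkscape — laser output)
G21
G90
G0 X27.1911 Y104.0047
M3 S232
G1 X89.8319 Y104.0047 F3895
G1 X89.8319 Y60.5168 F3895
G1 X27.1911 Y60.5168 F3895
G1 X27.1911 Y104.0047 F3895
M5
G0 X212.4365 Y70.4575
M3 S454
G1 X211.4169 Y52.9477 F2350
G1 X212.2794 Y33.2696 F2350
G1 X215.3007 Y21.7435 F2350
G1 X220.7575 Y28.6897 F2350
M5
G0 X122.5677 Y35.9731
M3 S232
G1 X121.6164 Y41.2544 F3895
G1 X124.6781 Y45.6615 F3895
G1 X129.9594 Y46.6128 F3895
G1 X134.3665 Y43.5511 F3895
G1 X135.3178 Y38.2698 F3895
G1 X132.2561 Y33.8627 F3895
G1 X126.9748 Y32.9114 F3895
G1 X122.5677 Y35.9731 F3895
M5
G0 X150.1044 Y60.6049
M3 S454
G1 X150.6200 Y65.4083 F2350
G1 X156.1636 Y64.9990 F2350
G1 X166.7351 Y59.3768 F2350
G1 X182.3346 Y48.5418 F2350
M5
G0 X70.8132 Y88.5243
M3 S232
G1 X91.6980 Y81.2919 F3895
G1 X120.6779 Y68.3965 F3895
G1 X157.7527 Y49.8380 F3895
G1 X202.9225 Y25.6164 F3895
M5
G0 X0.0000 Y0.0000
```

<svg xmlns="http://www.w3.org/2000/svg" width="247.3950mm" height="108.2055mm" viewBox="0 0 247.3950 108.2055">
  <polygon points="27.1911,4.2008 89.8319,4.2008 89.8319,47.6887 27.1911,47.6887" fill="none" stroke="#ff0000"/>
  <polyline points="212.4365,37.7480 211.4169,55.2578 212.2794,74.9359 215.3007,86.4620 220.7575,79.5158" fill="none" stroke="#000000"/>
  <polygon points="122.5677,72.2324 121.6164,66.9511 124.6781,62.5440 129.9594,61.5927 134.3665,64.6544 135.3178,69.9357 132.2561,74.3428 126.9748,75.2941" fill="none" stroke="#ff0000"/>
  <polyline points="150.1044,47.6006 150.6200,42.7972 156.1636,43.2065 166.7351,48.8287 182.3346,59.6637" fill="none" stroke="#000000"/>
  <polyline points="70.8132,19.6812 91.6980,26.9136 120.6779,39.8090 157.7527,58.3675 202.9225,82.5891" fill="none" stroke="#ff0000"/>
</svg>

Each laser-on run becomes one SVG element. Flip Y back into SVG space with y_svg = 108.2055 − y_machine.

Run 1: power S232 maps to stroke `#ff0000` (engrave). The run returns to its start, so emit a `<polygon>` with points (Y-flipped): 27.1911,4.2008 89.8319,4.2008 89.8319,47.6887 27.1911,47.6887.

Run 2: S454 ⇒ score layer `#000000`. The run is open, so emit a `<polyline>` with points (Y-flipped): 212.4365,37.7480 211.4169,55.2578 212.2794,74.9359 215.3007,86.4620 220.7575,79.5158.

Run 3: power S232 maps to stroke `#ff0000` (engrave). The run returns to its start, so emit a `<polygon>` with points (Y-flipped): 122.5677,72.2324 121.6164,66.9511 124.6781,62.5440 129.9594,61.5927 134.3665,64.6544 135.3178,69.9357 132.2561,74.3428 126.9748,75.2941.

Run 4: the run's S454 means `#000000` (score). The run is open, so emit a `<polyline>` with points (Y-flipped): 150.1044,47.6006 150.6200,42.7972 156.1636,43.2065 166.7351,48.8287 182.3346,59.6637.

Run 5: S232 ⇒ engrave layer `#ff0000`. The run is open, so emit a `<polyline>` with points (Y-flipped): 70.8132,19.6812 91.6980,26.9136 120.6779,39.8090 157.7527,58.3675 202.9225,82.5891.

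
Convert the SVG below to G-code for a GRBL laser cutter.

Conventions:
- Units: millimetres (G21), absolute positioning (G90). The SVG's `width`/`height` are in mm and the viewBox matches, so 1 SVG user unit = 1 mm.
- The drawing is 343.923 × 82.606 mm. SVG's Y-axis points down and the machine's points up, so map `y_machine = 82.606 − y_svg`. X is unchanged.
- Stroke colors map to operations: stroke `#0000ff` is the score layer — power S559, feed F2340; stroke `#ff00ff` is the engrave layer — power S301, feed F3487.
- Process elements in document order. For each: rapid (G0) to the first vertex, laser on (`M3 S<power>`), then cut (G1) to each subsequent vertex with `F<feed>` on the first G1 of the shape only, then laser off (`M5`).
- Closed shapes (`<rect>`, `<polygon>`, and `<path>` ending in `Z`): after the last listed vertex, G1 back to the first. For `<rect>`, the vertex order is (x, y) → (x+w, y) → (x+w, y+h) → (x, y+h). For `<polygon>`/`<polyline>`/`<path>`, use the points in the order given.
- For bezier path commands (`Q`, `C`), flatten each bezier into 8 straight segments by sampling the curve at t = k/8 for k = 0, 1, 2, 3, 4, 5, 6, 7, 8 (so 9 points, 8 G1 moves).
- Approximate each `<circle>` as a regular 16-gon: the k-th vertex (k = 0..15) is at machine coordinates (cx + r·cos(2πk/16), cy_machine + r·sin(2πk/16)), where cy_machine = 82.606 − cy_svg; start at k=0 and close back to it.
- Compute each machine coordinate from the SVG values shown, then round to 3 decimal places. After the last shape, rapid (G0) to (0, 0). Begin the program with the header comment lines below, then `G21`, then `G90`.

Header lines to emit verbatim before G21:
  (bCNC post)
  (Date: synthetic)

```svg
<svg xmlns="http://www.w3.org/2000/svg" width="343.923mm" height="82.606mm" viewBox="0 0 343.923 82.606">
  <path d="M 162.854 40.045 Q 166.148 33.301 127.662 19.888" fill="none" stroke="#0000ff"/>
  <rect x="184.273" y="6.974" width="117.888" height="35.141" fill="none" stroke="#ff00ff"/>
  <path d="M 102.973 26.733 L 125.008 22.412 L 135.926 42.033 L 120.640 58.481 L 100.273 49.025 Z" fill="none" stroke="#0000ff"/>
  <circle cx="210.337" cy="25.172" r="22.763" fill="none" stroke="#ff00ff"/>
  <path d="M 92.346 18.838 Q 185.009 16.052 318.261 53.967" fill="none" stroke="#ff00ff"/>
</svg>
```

1 u = 1 mm; y_m = 82.606 − y.

[1] `<path>` quadratic bezier, #0000ff→score S559 F2340: (162.854,42.561) → (163.025,44.351) → (161.890,46.350) → (159.449,48.557) → (155.703,50.972) → (150.651,53.596) → (144.294,56.428) → (136.631,59.469) → (127.662,62.718)

[2] `<rect>` rectangle, #ff00ff→engrave S301 F3487: (184.273,75.632) → (302.161,75.632) → (302.161,40.491) → (184.273,40.491) → (184.273,75.632) (closed)

[3] `<path>` regular polygon, #0000ff→score S559 F2340: (102.973,55.873) → (125.008,60.194) → (135.926,40.573) → (120.640,24.125) → (100.273,33.581) → (102.973,55.873) (closed)

[4] `<circle>` circle, #ff00ff→engrave S301 F3487: (233.100,57.434) → (231.367,66.145) → (226.433,73.530) → (219.048,78.464) → (210.337,80.197) → (201.626,78.464) → (194.241,73.530) → (189.307,66.145) → (187.574,57.434) → (189.307,48.723) → (194.241,41.338) → (201.626,36.404) → (210.337,34.671) → (219.048,36.404) → (226.433,41.338) → (231.367,48.723) → (233.100,57.434) (closed)

[5] `<path>` quadratic bezier, #ff00ff→engrave S301 F3487: (92.346,63.768) → (116.146,63.829) → (141.214,62.617) → (167.551,60.134) → (195.156,56.379) → (224.030,51.352) → (254.172,45.053) → (285.582,37.482) → (318.261,28.639)

(bCNC post)
(Date: synthetic)
G21
G90
G0 X162.854 Y42.561
M3 S559
G1 X163.025 Y44.351 F2340
G1 X161.890 Y46.350
G1 X159.449 Y48.557
G1 X155.703 Y50.972
G1 X150.651 Y53.596
G1 X144.294 Y56.428
G1 X136.631 Y59.469
G1 X127.662 Y62.718
M5
G0 X184.273 Y75.632
M3 S301
G1 X302.161 Y75.632 F3487
G1 X302.161 Y40.491
G1 X184.273 Y40.491
G1 X184.273 Y75.632
M5
G0 X102.973 Y55.873
M3 S559
G1 X125.008 Y60.194 F2340
G1 X135.926 Y40.573
G1 X120.640 Y24.125
G1 X100.273 Y33.581
G1 X102.973 Y55.873
M5
G0 X233.100 Y57.434
M3 S301
G1 X231.367 Y66.145 F3487
G1 X226.433 Y73.530
G1 X219.048 Y78.464
G1 X210.337 Y80.197
G1 X201.626 Y78.464
G1 X194.241 Y73.530
G1 X189.307 Y66.145
G1 X187.574 Y57.434
G1 X189.307 Y48.723
G1 X194.241 Y41.338
G1 X201.626 Y36.404
G1 X210.337 Y34.671
G1 X219.048 Y36.404
G1 X226.433 Y41.338
G1 X231.367 Y48.723
G1 X233.100 Y57.434
M5
G0 X92.346 Y63.768
M3 S301
G1 X116.146 Y63.829 F3487
G1 X141.214 Y62.617
G1 X167.551 Y60.134
G1 X195.156 Y56.379
G1 X224.030 Y51.352
G1 X254.172 Y45.053
G1 X285.582 Y37.482
G1 X318.261 Y28.639
M5
G0 X0.000 Y0.000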